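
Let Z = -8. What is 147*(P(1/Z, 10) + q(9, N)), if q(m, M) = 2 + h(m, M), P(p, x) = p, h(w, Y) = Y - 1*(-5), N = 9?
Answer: 18669/8 ≈ 2333.6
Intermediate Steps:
h(w, Y) = 5 + Y (h(w, Y) = Y + 5 = 5 + Y)
q(m, M) = 7 + M (q(m, M) = 2 + (5 + M) = 7 + M)
147*(P(1/Z, 10) + q(9, N)) = 147*(1/(-8) + (7 + 9)) = 147*(-1/8 + 16) = 147*(127/8) = 18669/8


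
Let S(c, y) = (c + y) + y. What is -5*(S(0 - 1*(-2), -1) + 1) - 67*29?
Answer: -1948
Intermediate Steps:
S(c, y) = c + 2*y
-5*(S(0 - 1*(-2), -1) + 1) - 67*29 = -5*(((0 - 1*(-2)) + 2*(-1)) + 1) - 67*29 = -5*(((0 + 2) - 2) + 1) - 1943 = -5*((2 - 2) + 1) - 1943 = -5*(0 + 1) - 1943 = -5*1 - 1943 = -5 - 1943 = -1948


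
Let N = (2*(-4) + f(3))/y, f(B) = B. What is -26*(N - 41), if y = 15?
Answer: 3224/3 ≈ 1074.7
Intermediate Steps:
N = -1/3 (N = (2*(-4) + 3)/15 = (-8 + 3)*(1/15) = -5*1/15 = -1/3 ≈ -0.33333)
-26*(N - 41) = -26*(-1/3 - 41) = -26*(-124/3) = 3224/3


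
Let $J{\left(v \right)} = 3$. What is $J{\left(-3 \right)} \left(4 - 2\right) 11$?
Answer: $66$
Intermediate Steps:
$J{\left(-3 \right)} \left(4 - 2\right) 11 = 3 \left(4 - 2\right) 11 = 3 \cdot 2 \cdot 11 = 6 \cdot 11 = 66$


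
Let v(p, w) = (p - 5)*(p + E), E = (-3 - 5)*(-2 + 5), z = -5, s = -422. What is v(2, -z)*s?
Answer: -27852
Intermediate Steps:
E = -24 (E = -8*3 = -24)
v(p, w) = (-24 + p)*(-5 + p) (v(p, w) = (p - 5)*(p - 24) = (-5 + p)*(-24 + p) = (-24 + p)*(-5 + p))
v(2, -z)*s = (120 + 2² - 29*2)*(-422) = (120 + 4 - 58)*(-422) = 66*(-422) = -27852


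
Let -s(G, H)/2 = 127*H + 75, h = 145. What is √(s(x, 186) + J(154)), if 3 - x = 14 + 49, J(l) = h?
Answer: I*√47249 ≈ 217.37*I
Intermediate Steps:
J(l) = 145
x = -60 (x = 3 - (14 + 49) = 3 - 1*63 = 3 - 63 = -60)
s(G, H) = -150 - 254*H (s(G, H) = -2*(127*H + 75) = -2*(75 + 127*H) = -150 - 254*H)
√(s(x, 186) + J(154)) = √((-150 - 254*186) + 145) = √((-150 - 47244) + 145) = √(-47394 + 145) = √(-47249) = I*√47249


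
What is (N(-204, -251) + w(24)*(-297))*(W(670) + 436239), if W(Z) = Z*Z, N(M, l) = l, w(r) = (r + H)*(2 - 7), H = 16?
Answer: 52355086711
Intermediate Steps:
w(r) = -80 - 5*r (w(r) = (r + 16)*(2 - 7) = (16 + r)*(-5) = -80 - 5*r)
W(Z) = Z²
(N(-204, -251) + w(24)*(-297))*(W(670) + 436239) = (-251 + (-80 - 5*24)*(-297))*(670² + 436239) = (-251 + (-80 - 120)*(-297))*(448900 + 436239) = (-251 - 200*(-297))*885139 = (-251 + 59400)*885139 = 59149*885139 = 52355086711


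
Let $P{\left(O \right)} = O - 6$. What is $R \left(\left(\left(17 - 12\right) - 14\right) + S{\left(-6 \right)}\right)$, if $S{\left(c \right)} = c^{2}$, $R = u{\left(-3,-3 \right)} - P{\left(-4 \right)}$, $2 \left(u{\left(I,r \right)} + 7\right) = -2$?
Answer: $54$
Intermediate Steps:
$P{\left(O \right)} = -6 + O$ ($P{\left(O \right)} = O - 6 = -6 + O$)
$u{\left(I,r \right)} = -8$ ($u{\left(I,r \right)} = -7 + \frac{1}{2} \left(-2\right) = -7 - 1 = -8$)
$R = 2$ ($R = -8 - \left(-6 - 4\right) = -8 - -10 = -8 + 10 = 2$)
$R \left(\left(\left(17 - 12\right) - 14\right) + S{\left(-6 \right)}\right) = 2 \left(\left(\left(17 - 12\right) - 14\right) + \left(-6\right)^{2}\right) = 2 \left(\left(5 - 14\right) + 36\right) = 2 \left(-9 + 36\right) = 2 \cdot 27 = 54$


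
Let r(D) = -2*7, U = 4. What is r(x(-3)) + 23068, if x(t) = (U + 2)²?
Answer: 23054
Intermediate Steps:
x(t) = 36 (x(t) = (4 + 2)² = 6² = 36)
r(D) = -14
r(x(-3)) + 23068 = -14 + 23068 = 23054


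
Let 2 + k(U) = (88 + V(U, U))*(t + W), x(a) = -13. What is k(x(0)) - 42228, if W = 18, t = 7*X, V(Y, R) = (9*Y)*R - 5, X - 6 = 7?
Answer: 132606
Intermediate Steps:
X = 13 (X = 6 + 7 = 13)
V(Y, R) = -5 + 9*R*Y (V(Y, R) = 9*R*Y - 5 = -5 + 9*R*Y)
t = 91 (t = 7*13 = 91)
k(U) = 9045 + 981*U² (k(U) = -2 + (88 + (-5 + 9*U*U))*(91 + 18) = -2 + (88 + (-5 + 9*U²))*109 = -2 + (83 + 9*U²)*109 = -2 + (9047 + 981*U²) = 9045 + 981*U²)
k(x(0)) - 42228 = (9045 + 981*(-13)²) - 42228 = (9045 + 981*169) - 42228 = (9045 + 165789) - 42228 = 174834 - 42228 = 132606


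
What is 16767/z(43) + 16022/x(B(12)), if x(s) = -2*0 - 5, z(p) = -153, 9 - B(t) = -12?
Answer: -281689/85 ≈ -3314.0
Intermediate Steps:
B(t) = 21 (B(t) = 9 - 1*(-12) = 9 + 12 = 21)
x(s) = -5 (x(s) = 0 - 5 = -5)
16767/z(43) + 16022/x(B(12)) = 16767/(-153) + 16022/(-5) = 16767*(-1/153) + 16022*(-⅕) = -1863/17 - 16022/5 = -281689/85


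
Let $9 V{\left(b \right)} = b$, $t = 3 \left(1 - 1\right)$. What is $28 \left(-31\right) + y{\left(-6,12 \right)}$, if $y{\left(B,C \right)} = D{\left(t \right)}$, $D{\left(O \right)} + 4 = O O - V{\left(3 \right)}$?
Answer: $- \frac{2617}{3} \approx -872.33$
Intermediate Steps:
$t = 0$ ($t = 3 \cdot 0 = 0$)
$V{\left(b \right)} = \frac{b}{9}$
$D{\left(O \right)} = - \frac{13}{3} + O^{2}$ ($D{\left(O \right)} = -4 + \left(O O - \frac{1}{9} \cdot 3\right) = -4 + \left(O^{2} - \frac{1}{3}\right) = -4 + \left(- \frac{1}{3} + O^{2}\right) = - \frac{13}{3} + O^{2}$)
$y{\left(B,C \right)} = - \frac{13}{3}$ ($y{\left(B,C \right)} = - \frac{13}{3} + 0^{2} = - \frac{13}{3} + 0 = - \frac{13}{3}$)
$28 \left(-31\right) + y{\left(-6,12 \right)} = 28 \left(-31\right) - \frac{13}{3} = -868 - \frac{13}{3} = - \frac{2617}{3}$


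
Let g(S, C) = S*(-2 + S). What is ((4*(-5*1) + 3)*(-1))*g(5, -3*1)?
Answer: 255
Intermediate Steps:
((4*(-5*1) + 3)*(-1))*g(5, -3*1) = ((4*(-5*1) + 3)*(-1))*(5*(-2 + 5)) = ((4*(-5) + 3)*(-1))*(5*3) = ((-20 + 3)*(-1))*15 = -17*(-1)*15 = 17*15 = 255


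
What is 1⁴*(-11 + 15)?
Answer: 4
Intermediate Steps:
1⁴*(-11 + 15) = 1*4 = 4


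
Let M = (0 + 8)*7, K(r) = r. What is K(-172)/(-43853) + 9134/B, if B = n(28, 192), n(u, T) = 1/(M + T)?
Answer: 99337219068/43853 ≈ 2.2652e+6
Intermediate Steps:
M = 56 (M = 8*7 = 56)
n(u, T) = 1/(56 + T)
B = 1/248 (B = 1/(56 + 192) = 1/248 ≈ 0.0040323)
K(-172)/(-43853) + 9134/B = -172/(-43853) + 9134/(1/248) = -172*(-1/43853) + 9134*248 = 172/43853 + 2265232 = 99337219068/43853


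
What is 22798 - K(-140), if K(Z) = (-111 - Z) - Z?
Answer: 22629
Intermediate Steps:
K(Z) = -111 - 2*Z
22798 - K(-140) = 22798 - (-111 - 2*(-140)) = 22798 - (-111 + 280) = 22798 - 1*169 = 22798 - 169 = 22629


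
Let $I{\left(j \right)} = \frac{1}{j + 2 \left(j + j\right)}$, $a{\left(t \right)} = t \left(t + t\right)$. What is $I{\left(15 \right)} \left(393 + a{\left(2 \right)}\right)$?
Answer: $\frac{401}{75} \approx 5.3467$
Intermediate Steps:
$a{\left(t \right)} = 2 t^{2}$ ($a{\left(t \right)} = t 2 t = 2 t^{2}$)
$I{\left(j \right)} = \frac{1}{5 j}$ ($I{\left(j \right)} = \frac{1}{j + 2 \cdot 2 j} = \frac{1}{j + 4 j} = \frac{1}{5 j}$)
$I{\left(15 \right)} \left(393 + a{\left(2 \right)}\right) = \frac{1}{5 \cdot 15} \left(393 + 2 \cdot 2^{2}\right) = \frac{1}{5} \cdot \frac{1}{15} \left(393 + 2 \cdot 4\right) = \frac{393 + 8}{75} = \frac{1}{75} \cdot 401 = \frac{401}{75}$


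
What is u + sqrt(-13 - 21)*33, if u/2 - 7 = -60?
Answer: -106 + 33*I*sqrt(34) ≈ -106.0 + 192.42*I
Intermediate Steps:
u = -106 (u = 14 + 2*(-60) = 14 - 120 = -106)
u + sqrt(-13 - 21)*33 = -106 + sqrt(-13 - 21)*33 = -106 + sqrt(-34)*33 = -106 + (I*sqrt(34))*33 = -106 + 33*I*sqrt(34)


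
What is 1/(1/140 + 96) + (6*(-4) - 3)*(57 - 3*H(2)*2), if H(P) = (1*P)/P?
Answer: -18508117/13441 ≈ -1377.0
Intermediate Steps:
H(P) = 1 (H(P) = P/P = 1)
1/(1/140 + 96) + (6*(-4) - 3)*(57 - 3*H(2)*2) = 1/(1/140 + 96) + (6*(-4) - 3)*(57 - 3*1*2) = 1/(1/140 + 96) + (-24 - 3)*(57 - 3*2) = 1/(13441/140) - 27*(57 - 1*6) = 140/13441 - 27*(57 - 6) = 140/13441 - 27*51 = 140/13441 - 1377 = -18508117/13441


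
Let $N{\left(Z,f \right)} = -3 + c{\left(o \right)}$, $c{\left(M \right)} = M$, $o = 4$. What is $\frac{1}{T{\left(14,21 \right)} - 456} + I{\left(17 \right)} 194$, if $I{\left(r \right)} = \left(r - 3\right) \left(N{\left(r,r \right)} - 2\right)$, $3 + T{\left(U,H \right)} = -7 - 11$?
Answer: $- \frac{1295533}{477} \approx -2716.0$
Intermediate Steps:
$T{\left(U,H \right)} = -21$ ($T{\left(U,H \right)} = -3 - 18 = -21$)
$N{\left(Z,f \right)} = 1$ ($N{\left(Z,f \right)} = -3 + 4 = 1$)
$I{\left(r \right)} = 3 - r$ ($I{\left(r \right)} = \left(r - 3\right) \left(1 - 2\right) = \left(-3 + r\right) \left(-1\right) = 3 - r$)
$\frac{1}{T{\left(14,21 \right)} - 456} + I{\left(17 \right)} 194 = \frac{1}{-21 - 456} + \left(3 - 17\right) 194 = \frac{1}{-477} + \left(3 - 17\right) 194 = - \frac{1}{477} - 2716 = - \frac{1295533}{477}$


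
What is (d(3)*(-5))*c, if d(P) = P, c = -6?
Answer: 90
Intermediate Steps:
(d(3)*(-5))*c = (3*(-5))*(-6) = -15*(-6) = 90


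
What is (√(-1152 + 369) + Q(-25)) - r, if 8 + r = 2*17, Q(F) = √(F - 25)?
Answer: -26 + 3*I*√87 + 5*I*√2 ≈ -26.0 + 35.053*I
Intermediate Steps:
Q(F) = √(-25 + F)
r = 26 (r = -8 + 2*17 = -8 + 34 = 26)
(√(-1152 + 369) + Q(-25)) - r = (√(-1152 + 369) + √(-25 - 25)) - 1*26 = (√(-783) + √(-50)) - 26 = (3*I*√87 + 5*I*√2) - 26 = -26 + 3*I*√87 + 5*I*√2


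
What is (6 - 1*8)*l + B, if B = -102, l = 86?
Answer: -274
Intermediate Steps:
(6 - 1*8)*l + B = (6 - 1*8)*86 - 102 = (6 - 8)*86 - 102 = -2*86 - 102 = -172 - 102 = -274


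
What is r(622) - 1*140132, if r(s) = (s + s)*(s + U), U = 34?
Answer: 675932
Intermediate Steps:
r(s) = 2*s*(34 + s) (r(s) = (s + s)*(s + 34) = (2*s)*(34 + s) = 2*s*(34 + s))
r(622) - 1*140132 = 2*622*(34 + 622) - 1*140132 = 2*622*656 - 140132 = 816064 - 140132 = 675932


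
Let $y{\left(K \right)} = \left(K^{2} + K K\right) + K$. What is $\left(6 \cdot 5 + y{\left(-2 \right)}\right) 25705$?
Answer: $925380$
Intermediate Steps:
$y{\left(K \right)} = K + 2 K^{2}$ ($y{\left(K \right)} = \left(K^{2} + K^{2}\right) + K = 2 K^{2} + K = K + 2 K^{2}$)
$\left(6 \cdot 5 + y{\left(-2 \right)}\right) 25705 = \left(6 \cdot 5 - 2 \left(1 + 2 \left(-2\right)\right)\right) 25705 = \left(30 - 2 \left(1 - 4\right)\right) 25705 = \left(30 - -6\right) 25705 = \left(30 + 6\right) 25705 = 36 \cdot 25705 = 925380$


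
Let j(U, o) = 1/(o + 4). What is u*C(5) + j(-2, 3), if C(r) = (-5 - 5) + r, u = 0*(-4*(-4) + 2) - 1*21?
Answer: 736/7 ≈ 105.14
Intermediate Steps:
j(U, o) = 1/(4 + o)
u = -21 (u = 0*(16 + 2) - 21 = 0*18 - 21 = 0 - 21 = -21)
C(r) = -10 + r
u*C(5) + j(-2, 3) = -21*(-10 + 5) + 1/(4 + 3) = -21*(-5) + 1/7 = 105 + ⅐ = 736/7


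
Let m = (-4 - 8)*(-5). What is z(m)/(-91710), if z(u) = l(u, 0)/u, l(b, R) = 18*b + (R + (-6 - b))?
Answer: -169/917100 ≈ -0.00018428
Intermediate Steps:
l(b, R) = -6 + R + 17*b (l(b, R) = 18*b + (-6 + R - b) = -6 + R + 17*b)
m = 60 (m = -12*(-5) = 60)
z(u) = (-6 + 17*u)/u (z(u) = (-6 + 0 + 17*u)/u = (-6 + 17*u)/u)
z(m)/(-91710) = (17 - 6/60)/(-91710) = (17 - 6*1/60)*(-1/91710) = (17 - 1/10)*(-1/91710) = (169/10)*(-1/91710) = -169/917100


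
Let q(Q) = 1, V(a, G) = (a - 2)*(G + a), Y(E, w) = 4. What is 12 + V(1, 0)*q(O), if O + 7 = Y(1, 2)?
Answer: 11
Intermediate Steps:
V(a, G) = (-2 + a)*(G + a)
O = -3 (O = -7 + 4 = -3)
12 + V(1, 0)*q(O) = 12 + (1**2 - 2*0 - 2*1 + 0*1)*1 = 12 + (1 + 0 - 2 + 0)*1 = 12 - 1*1 = 12 - 1 = 11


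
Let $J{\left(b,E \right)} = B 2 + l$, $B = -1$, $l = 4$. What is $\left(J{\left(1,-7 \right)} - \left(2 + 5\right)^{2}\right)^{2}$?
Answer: $2209$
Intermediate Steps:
$J{\left(b,E \right)} = 2$ ($J{\left(b,E \right)} = \left(-1\right) 2 + 4 = -2 + 4 = 2$)
$\left(J{\left(1,-7 \right)} - \left(2 + 5\right)^{2}\right)^{2} = \left(2 - \left(2 + 5\right)^{2}\right)^{2} = \left(2 - 7^{2}\right)^{2} = \left(2 - 49\right)^{2} = \left(-47\right)^{2} = 2209$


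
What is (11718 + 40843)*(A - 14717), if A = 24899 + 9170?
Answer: 1017160472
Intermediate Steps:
A = 34069
(11718 + 40843)*(A - 14717) = (11718 + 40843)*(34069 - 14717) = 52561*19352 = 1017160472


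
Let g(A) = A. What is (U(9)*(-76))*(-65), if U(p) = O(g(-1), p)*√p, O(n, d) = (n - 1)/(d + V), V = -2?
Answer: -29640/7 ≈ -4234.3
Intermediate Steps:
O(n, d) = (-1 + n)/(-2 + d) (O(n, d) = (n - 1)/(d - 2) = (-1 + n)/(-2 + d))
U(p) = -2*√p/(-2 + p) (U(p) = ((-1 - 1)/(-2 + p))*√p = (-2/(-2 + p))*√p = -2*√p/(-2 + p))
(U(9)*(-76))*(-65) = (-2*√9/(-2 + 9)*(-76))*(-65) = (-2*3/7*(-76))*(-65) = (-2*3*⅐*(-76))*(-65) = -6/7*(-76)*(-65) = (456/7)*(-65) = -29640/7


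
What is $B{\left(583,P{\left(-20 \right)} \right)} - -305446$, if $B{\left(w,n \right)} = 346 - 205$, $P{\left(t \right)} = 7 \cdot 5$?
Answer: $305587$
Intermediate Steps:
$P{\left(t \right)} = 35$
$B{\left(w,n \right)} = 141$ ($B{\left(w,n \right)} = 346 - 205 = 141$)
$B{\left(583,P{\left(-20 \right)} \right)} - -305446 = 141 - -305446 = 141 + 305446 = 305587$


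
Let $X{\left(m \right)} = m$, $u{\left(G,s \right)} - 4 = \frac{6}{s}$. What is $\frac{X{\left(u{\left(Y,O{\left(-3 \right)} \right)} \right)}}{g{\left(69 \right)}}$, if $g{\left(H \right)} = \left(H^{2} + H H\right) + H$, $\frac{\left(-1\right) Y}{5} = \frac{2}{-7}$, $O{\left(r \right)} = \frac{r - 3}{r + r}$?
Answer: $\frac{10}{9591} \approx 0.0010426$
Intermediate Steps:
$O{\left(r \right)} = \frac{-3 + r}{2 r}$
$Y = \frac{10}{7}$ ($Y = - 5 \frac{2}{-7} = - 5 \cdot 2 \left(- \frac{1}{7}\right) = \left(-5\right) \left(- \frac{2}{7}\right) = \frac{10}{7} \approx 1.4286$)
$u{\left(G,s \right)} = 4 + \frac{6}{s}$
$g{\left(H \right)} = H + 2 H^{2}$ ($g{\left(H \right)} = \left(H^{2} + H^{2}\right) + H = 2 H^{2} + H = H + 2 H^{2}$)
$\frac{X{\left(u{\left(Y,O{\left(-3 \right)} \right)} \right)}}{g{\left(69 \right)}} = \frac{4 + \frac{6}{\frac{1}{2} \frac{1}{-3} \left(-3 - 3\right)}}{69 \left(1 + 2 \cdot 69\right)} = \frac{4 + \frac{6}{\frac{1}{2} \left(- \frac{1}{3}\right) \left(-6\right)}}{69 \left(1 + 138\right)} = \frac{4 + \frac{6}{1}}{69 \cdot 139} = \frac{4 + 6 \cdot 1}{9591} = \left(4 + 6\right) \frac{1}{9591} = 10 \cdot \frac{1}{9591} = \frac{10}{9591}$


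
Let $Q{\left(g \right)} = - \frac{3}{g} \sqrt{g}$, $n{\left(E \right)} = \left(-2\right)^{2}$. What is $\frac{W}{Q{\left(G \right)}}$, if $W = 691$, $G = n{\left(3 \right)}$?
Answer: $- \frac{1382}{3} \approx -460.67$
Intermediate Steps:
$n{\left(E \right)} = 4$
$G = 4$
$Q{\left(g \right)} = - \frac{3}{\sqrt{g}}$
$\frac{W}{Q{\left(G \right)}} = \frac{691}{\left(-3\right) \frac{1}{\sqrt{4}}} = \frac{691}{\left(-3\right) \frac{1}{2}} = \frac{691}{- \frac{3}{2}} = 691 \left(- \frac{2}{3}\right) = - \frac{1382}{3}$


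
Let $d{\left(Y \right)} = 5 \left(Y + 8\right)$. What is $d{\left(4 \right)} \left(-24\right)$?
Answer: $-1440$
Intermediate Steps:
$d{\left(Y \right)} = 40 + 5 Y$ ($d{\left(Y \right)} = 5 \left(8 + Y\right) = 40 + 5 Y$)
$d{\left(4 \right)} \left(-24\right) = \left(40 + 5 \cdot 4\right) \left(-24\right) = \left(40 + 20\right) \left(-24\right) = 60 \left(-24\right) = -1440$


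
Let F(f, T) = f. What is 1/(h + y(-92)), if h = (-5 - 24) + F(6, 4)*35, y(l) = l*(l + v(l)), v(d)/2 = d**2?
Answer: -1/1548731 ≈ -6.4569e-7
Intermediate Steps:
v(d) = 2*d**2
y(l) = l*(l + 2*l**2)
h = 181 (h = (-5 - 24) + 6*35 = -29 + 210 = 181)
1/(h + y(-92)) = 1/(181 + (-92)**2*(1 + 2*(-92))) = 1/(181 + 8464*(1 - 184)) = 1/(181 + 8464*(-183)) = 1/(181 - 1548912) = 1/(-1548731) = -1/1548731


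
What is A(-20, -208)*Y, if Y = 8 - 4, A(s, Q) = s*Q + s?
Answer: 16560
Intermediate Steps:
A(s, Q) = s + Q*s (A(s, Q) = Q*s + s = s + Q*s)
Y = 4
A(-20, -208)*Y = -20*(1 - 208)*4 = -20*(-207)*4 = 4140*4 = 16560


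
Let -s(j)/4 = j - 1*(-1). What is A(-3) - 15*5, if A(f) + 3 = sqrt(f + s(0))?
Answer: -78 + I*sqrt(7) ≈ -78.0 + 2.6458*I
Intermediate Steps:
s(j) = -4 - 4*j (s(j) = -4*(j - 1*(-1)) = -4*(j + 1) = -4*(1 + j) = -4 - 4*j)
A(f) = -3 + sqrt(-4 + f) (A(f) = -3 + sqrt(f + (-4 - 4*0)) = -3 + sqrt(f + (-4 + 0)) = -3 + sqrt(f - 4) = -3 + sqrt(-4 + f))
A(-3) - 15*5 = (-3 + sqrt(-4 - 3)) - 15*5 = (-3 + sqrt(-7)) - 75 = (-3 + I*sqrt(7)) - 75 = -78 + I*sqrt(7)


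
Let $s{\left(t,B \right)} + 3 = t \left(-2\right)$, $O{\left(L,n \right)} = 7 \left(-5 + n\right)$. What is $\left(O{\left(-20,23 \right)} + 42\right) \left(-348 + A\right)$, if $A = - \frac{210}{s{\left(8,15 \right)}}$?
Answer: $- \frac{1075536}{19} \approx -56607.0$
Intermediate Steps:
$O{\left(L,n \right)} = -35 + 7 n$
$s{\left(t,B \right)} = -3 - 2 t$ ($s{\left(t,B \right)} = -3 + t \left(-2\right) = -3 - 2 t$)
$A = \frac{210}{19}$ ($A = - \frac{210}{-3 - 16} = - \frac{210}{-19} = \left(-210\right) \left(- \frac{1}{19}\right) = \frac{210}{19} \approx 11.053$)
$\left(O{\left(-20,23 \right)} + 42\right) \left(-348 + A\right) = \left(\left(-35 + 7 \cdot 23\right) + 42\right) \left(-348 + \frac{210}{19}\right) = \left(\left(-35 + 161\right) + 42\right) \left(- \frac{6402}{19}\right) = \left(126 + 42\right) \left(- \frac{6402}{19}\right) = 168 \left(- \frac{6402}{19}\right) = - \frac{1075536}{19}$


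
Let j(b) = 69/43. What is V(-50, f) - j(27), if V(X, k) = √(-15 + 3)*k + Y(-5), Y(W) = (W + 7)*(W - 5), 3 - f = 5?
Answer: -929/43 - 4*I*√3 ≈ -21.605 - 6.9282*I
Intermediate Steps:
f = -2 (f = 3 - 1*5 = 3 - 5 = -2)
j(b) = 69/43 (j(b) = 69*(1/43) = 69/43)
Y(W) = (-5 + W)*(7 + W) (Y(W) = (7 + W)*(-5 + W) = (-5 + W)*(7 + W))
V(X, k) = -20 + 2*I*k*√3 (V(X, k) = √(-15 + 3)*k + (-35 + (-5)² + 2*(-5)) = √(-12)*k + (-35 + 25 - 10) = (2*I*√3)*k - 20 = 2*I*k*√3 - 20 = -20 + 2*I*k*√3)
V(-50, f) - j(27) = (-20 + 2*I*(-2)*√3) - 1*69/43 = (-20 - 4*I*√3) - 69/43 = -929/43 - 4*I*√3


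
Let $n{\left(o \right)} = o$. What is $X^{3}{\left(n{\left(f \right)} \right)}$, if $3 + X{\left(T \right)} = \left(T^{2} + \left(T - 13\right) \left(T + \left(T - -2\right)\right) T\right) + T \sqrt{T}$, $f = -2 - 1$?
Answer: $-6419790 - 311283 i \sqrt{3} \approx -6.4198 \cdot 10^{6} - 5.3916 \cdot 10^{5} i$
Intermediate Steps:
$f = -3$ ($f = -2 - 1 = -3$)
$X{\left(T \right)} = -3 + T^{2} + T^{\frac{3}{2}} + T \left(-13 + T\right) \left(2 + 2 T\right)$ ($X{\left(T \right)} = -3 + \left(\left(T^{2} + \left(T - 13\right) \left(T + \left(T - -2\right)\right) T\right) + T \sqrt{T}\right) = -3 + \left(\left(T^{2} + \left(-13 + T\right) \left(T + \left(T + 2\right)\right) T\right) + T^{\frac{3}{2}}\right) = -3 + \left(\left(T^{2} + \left(-13 + T\right) \left(T + \left(2 + T\right)\right) T\right) + T^{\frac{3}{2}}\right) = -3 + \left(\left(T^{2} + \left(-13 + T\right) \left(2 + 2 T\right) T\right) + T^{\frac{3}{2}}\right) = -3 + \left(\left(T^{2} + T \left(-13 + T\right) \left(2 + 2 T\right)\right) + T^{\frac{3}{2}}\right) = -3 + \left(T^{2} + T^{\frac{3}{2}} + T \left(-13 + T\right) \left(2 + 2 T\right)\right) = -3 + T^{2} + T^{\frac{3}{2}} + T \left(-13 + T\right) \left(2 + 2 T\right)$)
$X^{3}{\left(n{\left(f \right)} \right)} = \left(-3 + \left(-3\right)^{\frac{3}{2}} - -78 - 23 \left(-3\right)^{2} + 2 \left(-3\right)^{3}\right)^{3} = \left(-3 - 3 i \sqrt{3} + 78 - 207 + 2 \left(-27\right)\right)^{3} = \left(-3 - 3 i \sqrt{3} + 78 - 207 - 54\right)^{3} = \left(-186 - 3 i \sqrt{3}\right)^{3}$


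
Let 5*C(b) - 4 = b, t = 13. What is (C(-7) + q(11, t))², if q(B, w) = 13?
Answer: 3844/25 ≈ 153.76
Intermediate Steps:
C(b) = ⅘ + b/5
(C(-7) + q(11, t))² = ((⅘ + (⅕)*(-7)) + 13)² = ((⅘ - 7/5) + 13)² = (-⅗ + 13)² = (62/5)² = 3844/25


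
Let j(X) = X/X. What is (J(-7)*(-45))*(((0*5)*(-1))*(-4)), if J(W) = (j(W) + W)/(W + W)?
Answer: 0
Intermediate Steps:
j(X) = 1
J(W) = (1 + W)/(2*W) (J(W) = (1 + W)/(W + W) = (1 + W)/((2*W)) = (1 + W)*(1/(2*W)) = (1 + W)/(2*W))
(J(-7)*(-45))*(((0*5)*(-1))*(-4)) = (((½)*(1 - 7)/(-7))*(-45))*(((0*5)*(-1))*(-4)) = (((½)*(-⅐)*(-6))*(-45))*((0*(-1))*(-4)) = ((3/7)*(-45))*(0*(-4)) = -135/7*0 = 0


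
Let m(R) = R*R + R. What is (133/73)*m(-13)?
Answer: 20748/73 ≈ 284.22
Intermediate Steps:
m(R) = R + R² (m(R) = R² + R = R + R²)
(133/73)*m(-13) = (133/73)*(-13*(1 - 13)) = (133*(1/73))*(-13*(-12)) = (133/73)*156 = 20748/73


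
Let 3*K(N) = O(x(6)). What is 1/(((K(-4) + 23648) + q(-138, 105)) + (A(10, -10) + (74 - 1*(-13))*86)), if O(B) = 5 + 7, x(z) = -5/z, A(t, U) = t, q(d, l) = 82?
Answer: 1/31226 ≈ 3.2025e-5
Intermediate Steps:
O(B) = 12
K(N) = 4 (K(N) = (⅓)*12 = 4)
1/(((K(-4) + 23648) + q(-138, 105)) + (A(10, -10) + (74 - 1*(-13))*86)) = 1/(((4 + 23648) + 82) + (10 + (74 - 1*(-13))*86)) = 1/((23652 + 82) + (10 + (74 + 13)*86)) = 1/(23734 + (10 + 87*86)) = 1/(23734 + (10 + 7482)) = 1/(23734 + 7492) = 1/31226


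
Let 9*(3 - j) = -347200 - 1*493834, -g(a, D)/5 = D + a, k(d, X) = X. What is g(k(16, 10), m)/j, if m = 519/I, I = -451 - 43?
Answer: -198945/415484134 ≈ -0.00047883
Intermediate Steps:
I = -494
m = -519/494 (m = 519/(-494) = 519*(-1/494) = -519/494 ≈ -1.0506)
g(a, D) = -5*D - 5*a (g(a, D) = -5*(D + a) = -5*D - 5*a)
j = 841061/9 (j = 3 - (-347200 - 1*493834)/9 = 3 - (-347200 - 493834)/9 = 3 - 1/9*(-841034) = 3 + 841034/9 = 841061/9 ≈ 93451.)
g(k(16, 10), m)/j = (-5*(-519/494) - 5*10)/(841061/9) = (2595/494 - 50)*(9/841061) = -22105/494*9/841061 = -198945/415484134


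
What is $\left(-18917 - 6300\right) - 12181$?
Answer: $-37398$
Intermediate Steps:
$\left(-18917 - 6300\right) - 12181 = -25217 - 12181 = -37398$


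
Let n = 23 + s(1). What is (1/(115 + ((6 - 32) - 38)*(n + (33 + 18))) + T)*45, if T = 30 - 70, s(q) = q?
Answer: -1686609/937 ≈ -1800.0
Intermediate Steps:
n = 24 (n = 23 + 1 = 24)
T = -40
(1/(115 + ((6 - 32) - 38)*(n + (33 + 18))) + T)*45 = (1/(115 + ((6 - 32) - 38)*(24 + (33 + 18))) - 40)*45 = (1/(115 + (-26 - 38)*(24 + 51)) - 40)*45 = (1/(115 - 64*75) - 40)*45 = (1/(115 - 4800) - 40)*45 = (1/(-4685) - 40)*45 = (-1/4685 - 40)*45 = -187401/4685*45 = -1686609/937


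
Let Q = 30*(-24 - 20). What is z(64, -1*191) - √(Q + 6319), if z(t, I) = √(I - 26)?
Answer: -√4999 + I*√217 ≈ -70.704 + 14.731*I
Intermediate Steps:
z(t, I) = √(-26 + I)
Q = -1320 (Q = 30*(-44) = -1320)
z(64, -1*191) - √(Q + 6319) = √(-26 - 1*191) - √(-1320 + 6319) = √(-26 - 191) - √4999 = √(-217) - √4999 = I*√217 - √4999 = -√4999 + I*√217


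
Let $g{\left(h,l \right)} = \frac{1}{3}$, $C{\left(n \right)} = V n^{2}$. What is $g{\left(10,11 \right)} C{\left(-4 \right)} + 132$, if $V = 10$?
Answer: $\frac{556}{3} \approx 185.33$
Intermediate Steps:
$C{\left(n \right)} = 10 n^{2}$
$g{\left(h,l \right)} = \frac{1}{3}$
$g{\left(10,11 \right)} C{\left(-4 \right)} + 132 = \frac{10 \left(-4\right)^{2}}{3} + 132 = \frac{10 \cdot 16}{3} + 132 = \frac{1}{3} \cdot 160 + 132 = \frac{160}{3} + 132 = \frac{556}{3}$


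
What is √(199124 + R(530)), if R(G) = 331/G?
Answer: √55934107030/530 ≈ 446.23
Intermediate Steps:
√(199124 + R(530)) = √(199124 + 331/530) = √(105536051/530) = √55934107030/530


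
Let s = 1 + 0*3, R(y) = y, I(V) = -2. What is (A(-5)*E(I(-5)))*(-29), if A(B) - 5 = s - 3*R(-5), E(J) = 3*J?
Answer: 3654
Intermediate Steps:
s = 1 (s = 1 + 0 = 1)
A(B) = 21 (A(B) = 5 + (1 - 3*(-5)) = 5 + (1 + 15) = 5 + 16 = 21)
(A(-5)*E(I(-5)))*(-29) = (21*(3*(-2)))*(-29) = (21*(-6))*(-29) = -126*(-29) = 3654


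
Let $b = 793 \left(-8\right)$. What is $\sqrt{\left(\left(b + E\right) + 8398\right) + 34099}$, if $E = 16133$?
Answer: $\sqrt{52286} \approx 228.66$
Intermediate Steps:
$b = -6344$
$\sqrt{\left(\left(b + E\right) + 8398\right) + 34099} = \sqrt{\left(\left(-6344 + 16133\right) + 8398\right) + 34099} = \sqrt{\left(9789 + 8398\right) + 34099} = \sqrt{18187 + 34099} = \sqrt{52286}$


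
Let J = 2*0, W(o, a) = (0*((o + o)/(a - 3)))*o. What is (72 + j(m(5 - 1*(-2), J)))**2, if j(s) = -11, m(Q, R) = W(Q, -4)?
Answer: 3721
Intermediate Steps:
W(o, a) = 0 (W(o, a) = (0*((2*o)/(-3 + a)))*o = (0*(2*o/(-3 + a)))*o = 0*o = 0)
J = 0
m(Q, R) = 0
(72 + j(m(5 - 1*(-2), J)))**2 = (72 - 11)**2 = 61**2 = 3721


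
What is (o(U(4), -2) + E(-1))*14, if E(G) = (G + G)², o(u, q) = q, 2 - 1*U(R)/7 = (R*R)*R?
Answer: 28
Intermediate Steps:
U(R) = 14 - 7*R³ (U(R) = 14 - 7*R*R*R = 14 - 7*R²*R = 14 - 7*R³)
E(G) = 4*G² (E(G) = (2*G)² = 4*G²)
(o(U(4), -2) + E(-1))*14 = (-2 + 4*(-1)²)*14 = (-2 + 4*1)*14 = (-2 + 4)*14 = 2*14 = 28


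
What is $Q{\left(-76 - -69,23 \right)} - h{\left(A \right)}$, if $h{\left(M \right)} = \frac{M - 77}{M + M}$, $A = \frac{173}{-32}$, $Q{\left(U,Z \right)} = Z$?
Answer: $\frac{5321}{346} \approx 15.379$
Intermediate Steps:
$A = - \frac{173}{32}$ ($A = 173 \left(- \frac{1}{32}\right) = - \frac{173}{32} \approx -5.4063$)
$h{\left(M \right)} = \frac{-77 + M}{2 M}$
$Q{\left(-76 - -69,23 \right)} - h{\left(A \right)} = 23 - \frac{-77 - \frac{173}{32}}{2 \left(- \frac{173}{32}\right)} = 23 - \frac{1}{2} \left(- \frac{32}{173}\right) \left(- \frac{2637}{32}\right) = 23 - \frac{2637}{346} = \frac{5321}{346}$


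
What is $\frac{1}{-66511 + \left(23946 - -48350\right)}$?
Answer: $\frac{1}{5785} \approx 0.00017286$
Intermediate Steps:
$\frac{1}{-66511 + \left(23946 - -48350\right)} = \frac{1}{-66511 + \left(23946 + 48350\right)} = \frac{1}{-66511 + 72296} = \frac{1}{5785}$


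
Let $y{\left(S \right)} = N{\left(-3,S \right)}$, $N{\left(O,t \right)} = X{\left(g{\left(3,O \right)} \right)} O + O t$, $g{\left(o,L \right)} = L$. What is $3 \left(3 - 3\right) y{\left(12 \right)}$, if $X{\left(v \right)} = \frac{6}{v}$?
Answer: $0$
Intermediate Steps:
$N{\left(O,t \right)} = 6 + O t$ ($N{\left(O,t \right)} = \frac{6}{O} O + O t = 6 + O t$)
$y{\left(S \right)} = 6 - 3 S$
$3 \left(3 - 3\right) y{\left(12 \right)} = 3 \left(3 - 3\right) \left(6 - 36\right) = 3 \cdot 0 \left(6 - 36\right) = 0 \left(-30\right) = 0$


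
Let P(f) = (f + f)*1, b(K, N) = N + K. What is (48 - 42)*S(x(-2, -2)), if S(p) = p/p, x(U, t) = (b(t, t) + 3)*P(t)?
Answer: 6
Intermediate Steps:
b(K, N) = K + N
P(f) = 2*f (P(f) = (2*f)*1 = 2*f)
x(U, t) = 2*t*(3 + 2*t) (x(U, t) = ((t + t) + 3)*(2*t) = (2*t + 3)*(2*t) = (3 + 2*t)*(2*t) = 2*t*(3 + 2*t))
S(p) = 1
(48 - 42)*S(x(-2, -2)) = (48 - 42)*1 = 6*1 = 6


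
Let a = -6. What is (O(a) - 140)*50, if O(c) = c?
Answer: -7300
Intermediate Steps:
(O(a) - 140)*50 = (-6 - 140)*50 = -146*50 = -7300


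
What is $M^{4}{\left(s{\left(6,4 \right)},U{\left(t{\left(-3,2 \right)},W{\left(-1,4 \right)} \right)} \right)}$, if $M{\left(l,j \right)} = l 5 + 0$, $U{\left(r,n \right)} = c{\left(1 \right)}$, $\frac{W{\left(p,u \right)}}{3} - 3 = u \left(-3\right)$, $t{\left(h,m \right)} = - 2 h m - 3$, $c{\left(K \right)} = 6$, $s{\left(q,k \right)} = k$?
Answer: $160000$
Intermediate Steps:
$t{\left(h,m \right)} = -3 - 2 h m$ ($t{\left(h,m \right)} = - 2 h m - 3 = -3 - 2 h m$)
$W{\left(p,u \right)} = 9 - 9 u$ ($W{\left(p,u \right)} = 9 + 3 u \left(-3\right) = 9 + 3 \left(- 3 u\right) = 9 - 9 u$)
$U{\left(r,n \right)} = 6$
$M{\left(l,j \right)} = 5 l$ ($M{\left(l,j \right)} = 5 l + 0 = 5 l$)
$M^{4}{\left(s{\left(6,4 \right)},U{\left(t{\left(-3,2 \right)},W{\left(-1,4 \right)} \right)} \right)} = \left(5 \cdot 4\right)^{4} = 20^{4} = 160000$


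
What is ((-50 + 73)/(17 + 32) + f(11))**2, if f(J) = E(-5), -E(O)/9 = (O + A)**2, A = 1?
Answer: 49463089/2401 ≈ 20601.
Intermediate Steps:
E(O) = -9*(1 + O)**2 (E(O) = -9*(O + 1)**2 = -9*(1 + O)**2)
f(J) = -144 (f(J) = -9*(1 - 5)**2 = -9*(-4)**2 = -9*16 = -144)
((-50 + 73)/(17 + 32) + f(11))**2 = ((-50 + 73)/(17 + 32) - 144)**2 = (23/49 - 144)**2 = (-7033/49)**2 = 49463089/2401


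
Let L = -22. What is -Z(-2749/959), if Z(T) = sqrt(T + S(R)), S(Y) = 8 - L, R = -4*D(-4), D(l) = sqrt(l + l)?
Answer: -sqrt(24954139)/959 ≈ -5.2090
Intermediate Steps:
D(l) = sqrt(2)*sqrt(l) (D(l) = sqrt(2*l) = sqrt(2)*sqrt(l))
R = -8*I*sqrt(2) (R = -4*sqrt(2)*sqrt(-4) = -4*sqrt(2)*2*I = -8*I*sqrt(2) ≈ -11.314*I)
S(Y) = 30 (S(Y) = 8 - 1*(-22) = 8 + 22 = 30)
Z(T) = sqrt(30 + T) (Z(T) = sqrt(T + 30) = sqrt(30 + T))
-Z(-2749/959) = -sqrt(30 - 2749/959) = -sqrt(26021/959) = -sqrt(24954139)/959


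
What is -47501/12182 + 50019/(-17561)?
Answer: -1443496519/213928102 ≈ -6.7476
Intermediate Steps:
-47501/12182 + 50019/(-17561) = -47501*1/12182 + 50019*(-1/17561) = -47501/12182 - 50019/17561 = -1443496519/213928102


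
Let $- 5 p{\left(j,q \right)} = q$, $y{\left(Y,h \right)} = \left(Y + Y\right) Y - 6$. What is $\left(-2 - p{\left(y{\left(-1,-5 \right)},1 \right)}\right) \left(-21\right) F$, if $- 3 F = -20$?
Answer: $252$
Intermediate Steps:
$y{\left(Y,h \right)} = -6 + 2 Y^{2}$ ($y{\left(Y,h \right)} = 2 Y Y - 6 = 2 Y^{2} - 6 = -6 + 2 Y^{2}$)
$F = \frac{20}{3}$ ($F = \left(- \frac{1}{3}\right) \left(-20\right) = \frac{20}{3} \approx 6.6667$)
$p{\left(j,q \right)} = - \frac{q}{5}$
$\left(-2 - p{\left(y{\left(-1,-5 \right)},1 \right)}\right) \left(-21\right) F = \left(-2 - \left(- \frac{1}{5}\right) 1\right) \left(-21\right) \frac{20}{3} = \left(-2 - - \frac{1}{5}\right) \left(-21\right) \frac{20}{3} = \left(-2 + \frac{1}{5}\right) \left(-21\right) \frac{20}{3} = \left(- \frac{9}{5}\right) \left(-21\right) \frac{20}{3} = \frac{189}{5} \cdot \frac{20}{3} = 252$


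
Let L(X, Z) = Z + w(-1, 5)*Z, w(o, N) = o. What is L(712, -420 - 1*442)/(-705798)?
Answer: 0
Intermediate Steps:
L(X, Z) = 0 (L(X, Z) = Z - Z = 0)
L(712, -420 - 1*442)/(-705798) = 0/(-705798) = 0*(-1/705798) = 0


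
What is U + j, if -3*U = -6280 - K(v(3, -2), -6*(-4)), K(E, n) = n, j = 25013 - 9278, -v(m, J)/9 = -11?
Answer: 53509/3 ≈ 17836.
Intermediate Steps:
v(m, J) = 99 (v(m, J) = -9*(-11) = 99)
j = 15735
U = 6304/3 (U = -(-6280 - (-6)*(-4))/3 = -(-6280 - 1*24)/3 = -(-6280 - 24)/3 = -1/3*(-6304) = 6304/3 ≈ 2101.3)
U + j = 6304/3 + 15735 = 53509/3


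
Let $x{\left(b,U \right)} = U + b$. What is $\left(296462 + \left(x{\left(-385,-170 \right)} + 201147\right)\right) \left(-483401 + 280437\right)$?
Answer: $-100884068056$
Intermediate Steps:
$\left(296462 + \left(x{\left(-385,-170 \right)} + 201147\right)\right) \left(-483401 + 280437\right) = \left(296462 + \left(\left(-170 - 385\right) + 201147\right)\right) \left(-483401 + 280437\right) = \left(296462 + \left(-555 + 201147\right)\right) \left(-202964\right) = \left(296462 + 200592\right) \left(-202964\right) = 497054 \left(-202964\right) = -100884068056$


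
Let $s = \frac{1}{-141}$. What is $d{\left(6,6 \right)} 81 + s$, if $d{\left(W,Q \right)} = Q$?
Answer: $\frac{68525}{141} \approx 485.99$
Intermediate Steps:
$s = - \frac{1}{141} \approx -0.0070922$
$d{\left(6,6 \right)} 81 + s = 6 \cdot 81 - \frac{1}{141} = 486 - \frac{1}{141} = \frac{68525}{141}$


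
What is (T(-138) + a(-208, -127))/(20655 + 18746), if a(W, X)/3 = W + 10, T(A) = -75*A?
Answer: 9756/39401 ≈ 0.24761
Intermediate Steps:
a(W, X) = 30 + 3*W (a(W, X) = 3*(W + 10) = 3*(10 + W) = 30 + 3*W)
(T(-138) + a(-208, -127))/(20655 + 18746) = (-75*(-138) + (30 + 3*(-208)))/(20655 + 18746) = (10350 + (30 - 624))/39401 = (10350 - 594)*(1/39401) = 9756*(1/39401) = 9756/39401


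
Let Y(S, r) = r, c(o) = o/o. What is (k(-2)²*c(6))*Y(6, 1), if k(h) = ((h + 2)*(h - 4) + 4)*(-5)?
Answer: 400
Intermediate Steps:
c(o) = 1
k(h) = -20 - 5*(-4 + h)*(2 + h) (k(h) = ((2 + h)*(-4 + h) + 4)*(-5) = ((-4 + h)*(2 + h) + 4)*(-5) = (4 + (-4 + h)*(2 + h))*(-5) = -20 - 5*(-4 + h)*(2 + h))
(k(-2)²*c(6))*Y(6, 1) = ((20 - 5*(-2)² + 10*(-2))²*1)*1 = ((20 - 5*4 - 20)²*1)*1 = ((20 - 20 - 20)²*1)*1 = ((-20)²*1)*1 = (400*1)*1 = 400*1 = 400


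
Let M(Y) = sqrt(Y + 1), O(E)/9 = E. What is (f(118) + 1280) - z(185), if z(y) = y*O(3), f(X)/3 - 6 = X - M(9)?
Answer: -3343 - 3*sqrt(10) ≈ -3352.5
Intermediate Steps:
O(E) = 9*E
M(Y) = sqrt(1 + Y)
f(X) = 18 - 3*sqrt(10) + 3*X (f(X) = 18 + 3*(X - sqrt(1 + 9)) = 18 + 3*(X - sqrt(10)) = 18 + (-3*sqrt(10) + 3*X) = 18 - 3*sqrt(10) + 3*X)
z(y) = 27*y (z(y) = y*(9*3) = y*27 = 27*y)
(f(118) + 1280) - z(185) = ((18 - 3*sqrt(10) + 3*118) + 1280) - 27*185 = ((18 - 3*sqrt(10) + 354) + 1280) - 1*4995 = ((372 - 3*sqrt(10)) + 1280) - 4995 = (1652 - 3*sqrt(10)) - 4995 = -3343 - 3*sqrt(10)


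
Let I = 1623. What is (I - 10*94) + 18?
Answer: 701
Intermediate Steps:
(I - 10*94) + 18 = (1623 - 10*94) + 18 = (1623 - 940) + 18 = 683 + 18 = 701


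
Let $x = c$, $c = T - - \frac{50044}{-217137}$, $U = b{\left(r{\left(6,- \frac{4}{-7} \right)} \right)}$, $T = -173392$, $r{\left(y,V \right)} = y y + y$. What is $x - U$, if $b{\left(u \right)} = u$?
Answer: $- \frac{37658988502}{217137} \approx -1.7343 \cdot 10^{5}$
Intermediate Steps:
$r{\left(y,V \right)} = y + y^{2}$ ($r{\left(y,V \right)} = y^{2} + y = y + y^{2}$)
$U = 42$ ($U = 6 \left(1 + 6\right) = 6 \cdot 7 = 42$)
$c = - \frac{37649868748}{217137}$ ($c = -173392 - - \frac{50044}{-217137} = -173392 - \left(-50044\right) \left(- \frac{1}{217137}\right) = -173392 - \frac{50044}{217137} = - \frac{37649868748}{217137} \approx -1.7339 \cdot 10^{5}$)
$x = - \frac{37649868748}{217137} \approx -1.7339 \cdot 10^{5}$
$x - U = - \frac{37649868748}{217137} - 42 = - \frac{37658988502}{217137}$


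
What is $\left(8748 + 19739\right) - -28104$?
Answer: $56591$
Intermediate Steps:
$\left(8748 + 19739\right) - -28104 = 28487 + 28104 = 56591$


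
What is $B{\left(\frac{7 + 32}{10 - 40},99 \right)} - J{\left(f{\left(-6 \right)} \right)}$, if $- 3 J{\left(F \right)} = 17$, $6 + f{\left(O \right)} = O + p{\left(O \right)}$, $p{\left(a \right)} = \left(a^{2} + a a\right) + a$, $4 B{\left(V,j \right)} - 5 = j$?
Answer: $\frac{95}{3} \approx 31.667$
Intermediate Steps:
$B{\left(V,j \right)} = \frac{5}{4} + \frac{j}{4}$
$p{\left(a \right)} = a + 2 a^{2}$ ($p{\left(a \right)} = \left(a^{2} + a^{2}\right) + a = 2 a^{2} + a = a + 2 a^{2}$)
$f{\left(O \right)} = -6 + O + O \left(1 + 2 O\right)$ ($f{\left(O \right)} = -6 + \left(O + O \left(1 + 2 O\right)\right) = -6 + O + O \left(1 + 2 O\right)$)
$J{\left(F \right)} = - \frac{17}{3}$ ($J{\left(F \right)} = \left(- \frac{1}{3}\right) 17 = - \frac{17}{3}$)
$B{\left(\frac{7 + 32}{10 - 40},99 \right)} - J{\left(f{\left(-6 \right)} \right)} = \left(\frac{5}{4} + \frac{1}{4} \cdot 99\right) - - \frac{17}{3} = \left(\frac{5}{4} + \frac{99}{4}\right) + \frac{17}{3} = 26 + \frac{17}{3} = \frac{95}{3}$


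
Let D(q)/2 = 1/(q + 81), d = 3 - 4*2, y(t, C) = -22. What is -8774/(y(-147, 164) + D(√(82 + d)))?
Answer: 312543041/782783 - 4387*√77/782783 ≈ 399.22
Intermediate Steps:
d = -5 (d = 3 - 8 = -5)
D(q) = 2/(81 + q) (D(q) = 2/(q + 81) = 2/(81 + q))
-8774/(y(-147, 164) + D(√(82 + d))) = -8774/(-22 + 2/(81 + √(82 - 5))) = -8774/(-22 + 2/(81 + √77))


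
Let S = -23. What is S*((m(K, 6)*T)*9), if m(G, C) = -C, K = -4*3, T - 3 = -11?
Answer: -9936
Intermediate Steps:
T = -8 (T = 3 - 11 = -8)
K = -12
S*((m(K, 6)*T)*9) = -23*-1*6*(-8)*9 = -23*(-6*(-8))*9 = -1104*9 = -23*432 = -9936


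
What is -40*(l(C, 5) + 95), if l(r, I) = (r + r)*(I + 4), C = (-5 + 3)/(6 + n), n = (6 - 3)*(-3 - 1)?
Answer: -4040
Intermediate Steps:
n = -12 (n = 3*(-4) = -12)
C = 1/3 (C = (-5 + 3)/(6 - 12) = -2/(-6) = -2*(-1/6) = 1/3 ≈ 0.33333)
l(r, I) = 2*r*(4 + I) (l(r, I) = (2*r)*(4 + I) = 2*r*(4 + I))
-40*(l(C, 5) + 95) = -40*(2*(1/3)*(4 + 5) + 95) = -40*(2*(1/3)*9 + 95) = -40*(6 + 95) = -40*101 = -4040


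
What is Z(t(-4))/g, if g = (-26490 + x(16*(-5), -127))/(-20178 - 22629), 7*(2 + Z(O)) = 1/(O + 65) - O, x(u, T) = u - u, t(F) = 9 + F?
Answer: -18963501/4326700 ≈ -4.3829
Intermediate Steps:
x(u, T) = 0
Z(O) = -2 - O/7 + 1/(7*(65 + O)) (Z(O) = -2 + (1/(O + 65) - O)/7 = -2 + (1/(65 + O) - O)/7 = -2 + (-O/7 + 1/(7*(65 + O))) = -2 - O/7 + 1/(7*(65 + O)))
g = 8830/14269 (g = (-26490 + 0)/(-20178 - 22629) = -26490/(-42807) = -26490*(-1/42807) = 8830/14269 ≈ 0.61882)
Z(t(-4))/g = ((-909 - (9 - 4)**2 - 79*(9 - 4))/(7*(65 + (9 - 4))))/(8830/14269) = ((-909 - 1*5**2 - 79*5)/(7*(65 + 5)))*(14269/8830) = ((1/7)*(-909 - 1*25 - 395)/70)*(14269/8830) = ((1/7)*(1/70)*(-909 - 25 - 395))*(14269/8830) = ((1/7)*(1/70)*(-1329))*(14269/8830) = -1329/490*14269/8830 = -18963501/4326700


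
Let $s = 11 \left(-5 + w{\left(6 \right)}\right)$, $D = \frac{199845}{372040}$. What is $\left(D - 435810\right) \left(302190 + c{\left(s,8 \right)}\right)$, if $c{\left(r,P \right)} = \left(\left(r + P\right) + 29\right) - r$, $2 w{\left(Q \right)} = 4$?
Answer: $- \frac{9800529664607997}{74408} \approx -1.3171 \cdot 10^{11}$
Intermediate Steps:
$w{\left(Q \right)} = 2$ ($w{\left(Q \right)} = \frac{1}{2} \cdot 4 = 2$)
$D = \frac{39969}{74408}$ ($D = 199845 \cdot \frac{1}{372040} = \frac{39969}{74408} \approx 0.53716$)
$s = -33$ ($s = 11 \left(-5 + 2\right) = 11 \left(-3\right) = -33$)
$c{\left(r,P \right)} = 29 + P$ ($c{\left(r,P \right)} = \left(\left(P + r\right) + 29\right) - r = \left(29 + P + r\right) - r = 29 + P$)
$\left(D - 435810\right) \left(302190 + c{\left(s,8 \right)}\right) = \left(\frac{39969}{74408} - 435810\right) \left(302190 + \left(29 + 8\right)\right) = - \frac{32427710511 \left(302190 + 37\right)}{74408} = \left(- \frac{32427710511}{74408}\right) 302227 = - \frac{9800529664607997}{74408}$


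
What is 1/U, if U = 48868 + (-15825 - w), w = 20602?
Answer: 1/12441 ≈ 8.0379e-5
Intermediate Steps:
U = 12441 (U = 48868 + (-15825 - 1*20602) = 48868 + (-15825 - 20602) = 48868 - 36427 = 12441)
1/U = 1/12441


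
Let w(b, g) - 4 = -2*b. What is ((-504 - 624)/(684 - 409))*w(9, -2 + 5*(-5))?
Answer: 15792/275 ≈ 57.425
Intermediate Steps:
w(b, g) = 4 - 2*b
((-504 - 624)/(684 - 409))*w(9, -2 + 5*(-5)) = ((-504 - 624)/(684 - 409))*(4 - 2*9) = (-1128/275)*(4 - 18) = -1128*1/275*(-14) = -1128/275*(-14) = 15792/275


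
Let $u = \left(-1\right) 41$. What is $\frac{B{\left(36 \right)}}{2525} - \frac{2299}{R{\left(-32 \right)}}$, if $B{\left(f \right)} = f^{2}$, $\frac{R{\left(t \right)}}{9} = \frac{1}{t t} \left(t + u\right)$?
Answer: $\frac{5945145872}{1658925} \approx 3583.7$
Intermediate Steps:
$u = -41$
$R{\left(t \right)} = \frac{9 \left(-41 + t\right)}{t^{2}}$ ($R{\left(t \right)} = 9 \frac{1}{t t} \left(t - 41\right) = 9 \frac{-41 + t}{t^{2}} = \frac{9 \left(-41 + t\right)}{t^{2}}$)
$\frac{B{\left(36 \right)}}{2525} - \frac{2299}{R{\left(-32 \right)}} = \frac{36^{2}}{2525} - \frac{2299}{9 \cdot \frac{1}{1024} \left(-41 - 32\right)} = 1296 \cdot \frac{1}{2525} - \frac{2299}{9 \cdot \frac{1}{1024} \left(-73\right)} = \frac{1296}{2525} - \frac{2299}{- \frac{657}{1024}} = \frac{1296}{2525} - - \frac{2354176}{657} = \frac{1296}{2525} + \frac{2354176}{657} = \frac{5945145872}{1658925}$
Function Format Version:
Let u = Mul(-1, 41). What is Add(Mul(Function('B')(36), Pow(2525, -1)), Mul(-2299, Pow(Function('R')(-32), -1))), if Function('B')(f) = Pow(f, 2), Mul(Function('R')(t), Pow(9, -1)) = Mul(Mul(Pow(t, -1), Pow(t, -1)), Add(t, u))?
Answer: Rational(5945145872, 1658925) ≈ 3583.7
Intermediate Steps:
u = -41
Function('R')(t) = Mul(9, Pow(t, -2), Add(-41, t)) (Function('R')(t) = Mul(9, Mul(Mul(Pow(t, -1), Pow(t, -1)), Add(t, -41))) = Mul(9, Mul(Pow(t, -2), Add(-41, t))) = Mul(9, Pow(t, -2), Add(-41, t)))
Add(Mul(Function('B')(36), Pow(2525, -1)), Mul(-2299, Pow(Function('R')(-32), -1))) = Add(Mul(Pow(36, 2), Pow(2525, -1)), Mul(-2299, Pow(Mul(9, Pow(-32, -2), Add(-41, -32)), -1))) = Add(Mul(1296, Rational(1, 2525)), Mul(-2299, Pow(Mul(9, Rational(1, 1024), -73), -1))) = Add(Rational(1296, 2525), Mul(-2299, Pow(Rational(-657, 1024), -1))) = Add(Rational(1296, 2525), Mul(-2299, Rational(-1024, 657))) = Add(Rational(1296, 2525), Rational(2354176, 657)) = Rational(5945145872, 1658925)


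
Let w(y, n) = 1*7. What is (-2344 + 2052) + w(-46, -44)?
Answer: -285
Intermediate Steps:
w(y, n) = 7
(-2344 + 2052) + w(-46, -44) = (-2344 + 2052) + 7 = -292 + 7 = -285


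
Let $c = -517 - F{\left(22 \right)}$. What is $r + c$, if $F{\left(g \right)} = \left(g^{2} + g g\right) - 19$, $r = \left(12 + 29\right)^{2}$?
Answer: $215$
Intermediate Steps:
$r = 1681$ ($r = 41^{2} = 1681$)
$F{\left(g \right)} = -19 + 2 g^{2}$ ($F{\left(g \right)} = \left(g^{2} + g^{2}\right) - 19 = 2 g^{2} - 19 = -19 + 2 g^{2}$)
$c = -1466$ ($c = -517 - \left(-19 + 2 \cdot 22^{2}\right) = -517 - \left(-19 + 2 \cdot 484\right) = -517 - \left(-19 + 968\right) = -517 - 949 = -1466$)
$r + c = 1681 - 1466 = 215$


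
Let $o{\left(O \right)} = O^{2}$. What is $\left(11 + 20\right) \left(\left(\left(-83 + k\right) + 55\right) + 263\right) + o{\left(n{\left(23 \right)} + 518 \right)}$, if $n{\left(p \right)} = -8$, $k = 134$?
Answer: $271539$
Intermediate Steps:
$\left(11 + 20\right) \left(\left(\left(-83 + k\right) + 55\right) + 263\right) + o{\left(n{\left(23 \right)} + 518 \right)} = \left(11 + 20\right) \left(\left(\left(-83 + 134\right) + 55\right) + 263\right) + \left(-8 + 518\right)^{2} = 31 \left(\left(51 + 55\right) + 263\right) + 510^{2} = 31 \left(106 + 263\right) + 260100 = 31 \cdot 369 + 260100 = 11439 + 260100 = 271539$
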